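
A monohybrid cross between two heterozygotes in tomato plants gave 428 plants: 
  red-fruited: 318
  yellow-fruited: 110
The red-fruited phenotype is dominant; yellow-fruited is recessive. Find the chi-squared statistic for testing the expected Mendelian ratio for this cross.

0.112

For a monohybrid cross between heterozygotes with complete dominance, the expected phenotypic ratio is 3:1.
The 3:1 ratio has 4 parts, so with N = 428 the expected counts are:
  red-fruited: 428 × 3/4 = 321
  yellow-fruited: 428 × 1/4 = 107
χ² = Σ (O − E)² / E
  red-fruited: (318 − 321)² / 321 = 0.0280
  yellow-fruited: (110 − 107)² / 107 = 0.0841
χ² = 0.0280 + 0.0841 = 0.1121 ≈ 0.112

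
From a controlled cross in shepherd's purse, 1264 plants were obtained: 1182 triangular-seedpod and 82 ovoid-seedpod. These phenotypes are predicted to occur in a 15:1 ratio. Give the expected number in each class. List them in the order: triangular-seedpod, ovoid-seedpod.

The 15:1 ratio has 16 parts, so with N = 1264 the expected counts are:
  triangular-seedpod: 1264 × 15/16 = 1185
  ovoid-seedpod: 1264 × 1/16 = 79

1185, 79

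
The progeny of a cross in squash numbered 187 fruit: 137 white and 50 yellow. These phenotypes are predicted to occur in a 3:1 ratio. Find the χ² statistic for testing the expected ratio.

Under the 3:1 hypothesis (Σ ratio = 4, N = 187):
  white: 187 × 3/4 = 140.25
  yellow: 187 × 1/4 = 46.75
χ² = Σ (O − E)² / E
  white: (137 − 140.25)² / 140.25 = 0.0753
  yellow: (50 − 46.75)² / 46.75 = 0.2259
χ² = 0.0753 + 0.2259 = 0.3012 ≈ 0.301

0.301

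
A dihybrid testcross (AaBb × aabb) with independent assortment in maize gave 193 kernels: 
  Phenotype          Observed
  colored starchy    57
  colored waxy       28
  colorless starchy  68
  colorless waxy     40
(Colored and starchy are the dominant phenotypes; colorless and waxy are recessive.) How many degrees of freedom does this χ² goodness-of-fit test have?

A dihybrid testcross with independent assortment gives a 1:1:1:1 ratio.
A goodness-of-fit test with 4 phenotype classes has df = 4 − 1 = 3.

3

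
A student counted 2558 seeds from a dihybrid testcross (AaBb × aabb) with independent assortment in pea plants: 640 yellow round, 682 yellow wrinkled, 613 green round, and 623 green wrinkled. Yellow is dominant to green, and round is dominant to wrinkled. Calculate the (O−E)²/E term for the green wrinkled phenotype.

A dihybrid testcross with independent assortment gives a 1:1:1:1 ratio.
Expected counts for N = 2558 under a 1:1:1:1 ratio (total parts = 4):
  yellow round: 2558 × 1/4 = 639.5
  yellow wrinkled: 2558 × 1/4 = 639.5
  green round: 2558 × 1/4 = 639.5
  green wrinkled: 2558 × 1/4 = 639.5
Contribution of green wrinkled: (623 − 639.5)² / 639.5 = 0.4257

0.426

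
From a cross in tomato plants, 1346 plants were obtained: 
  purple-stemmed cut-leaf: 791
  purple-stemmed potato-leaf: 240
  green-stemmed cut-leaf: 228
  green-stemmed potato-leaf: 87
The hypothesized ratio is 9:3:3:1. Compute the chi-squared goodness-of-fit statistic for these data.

4.575

Total ratio parts = 16. Expected numbers out of 1346:
  purple-stemmed cut-leaf: 1346 × 9/16 = 757.125
  purple-stemmed potato-leaf: 1346 × 3/16 = 252.375
  green-stemmed cut-leaf: 1346 × 3/16 = 252.375
  green-stemmed potato-leaf: 1346 × 1/16 = 84.125
χ² = Σ (O − E)² / E
  purple-stemmed cut-leaf: (791 − 757.125)² / 757.125 = 1.5156
  purple-stemmed potato-leaf: (240 − 252.375)² / 252.375 = 0.6068
  green-stemmed cut-leaf: (228 − 252.375)² / 252.375 = 2.3542
  green-stemmed potato-leaf: (87 − 84.125)² / 84.125 = 0.0983
χ² = 1.5156 + 0.6068 + 2.3542 + 0.0983 = 4.5749 ≈ 4.575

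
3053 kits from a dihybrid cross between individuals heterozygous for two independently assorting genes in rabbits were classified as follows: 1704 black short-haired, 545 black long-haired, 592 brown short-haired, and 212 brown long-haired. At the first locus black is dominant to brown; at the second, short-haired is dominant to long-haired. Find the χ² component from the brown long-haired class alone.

2.353

A dihybrid F₂ with independent assortment and complete dominance at both loci gives a 9:3:3:1 phenotypic ratio.
The 9:3:3:1 ratio has 16 parts, so with N = 3053 the expected counts are:
  black short-haired: 3053 × 9/16 = 1717.3125
  black long-haired: 3053 × 3/16 = 572.4375
  brown short-haired: 3053 × 3/16 = 572.4375
  brown long-haired: 3053 × 1/16 = 190.8125
Contribution of brown long-haired: (212 − 190.8125)² / 190.8125 = 2.3526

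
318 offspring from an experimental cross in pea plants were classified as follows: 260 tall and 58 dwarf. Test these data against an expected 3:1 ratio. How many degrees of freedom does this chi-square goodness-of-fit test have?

A goodness-of-fit test with 2 phenotype classes has df = 2 − 1 = 1.

1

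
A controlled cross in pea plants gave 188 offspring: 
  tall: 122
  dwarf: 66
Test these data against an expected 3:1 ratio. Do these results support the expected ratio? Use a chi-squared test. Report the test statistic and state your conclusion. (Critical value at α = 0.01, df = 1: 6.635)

Total ratio parts = 4. Expected numbers out of 188:
  tall: 188 × 3/4 = 141
  dwarf: 188 × 1/4 = 47
χ² = Σ (O − E)² / E
  tall: (122 − 141)² / 141 = 2.5603
  dwarf: (66 − 47)² / 47 = 7.6809
χ² = 2.5603 + 7.6809 = 10.2412 ≈ 10.241
Degrees of freedom = 2 − 1 = 1; critical value at α = 0.01 is 6.635.
Since 10.241 > 6.635, we reject the null hypothesis — the data do not fit the 3:1 ratio.

10.241; not consistent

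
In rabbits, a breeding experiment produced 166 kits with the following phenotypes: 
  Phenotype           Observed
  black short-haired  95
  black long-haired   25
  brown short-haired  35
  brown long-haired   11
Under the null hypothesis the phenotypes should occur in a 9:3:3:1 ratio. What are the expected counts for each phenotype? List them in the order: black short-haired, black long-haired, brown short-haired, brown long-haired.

93.375, 31.125, 31.125, 10.375

The 9:3:3:1 ratio has 16 parts, so with N = 166 the expected counts are:
  black short-haired: 166 × 9/16 = 93.375
  black long-haired: 166 × 3/16 = 31.125
  brown short-haired: 166 × 3/16 = 31.125
  brown long-haired: 166 × 1/16 = 10.375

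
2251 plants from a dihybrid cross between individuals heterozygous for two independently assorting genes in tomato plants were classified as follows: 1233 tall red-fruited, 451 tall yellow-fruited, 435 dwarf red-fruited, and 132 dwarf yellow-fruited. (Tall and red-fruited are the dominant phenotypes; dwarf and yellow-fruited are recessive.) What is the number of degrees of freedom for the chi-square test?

3

A dihybrid F₂ with independent assortment and complete dominance at both loci gives a 9:3:3:1 phenotypic ratio.
A goodness-of-fit test with 4 phenotype classes has df = 4 − 1 = 3.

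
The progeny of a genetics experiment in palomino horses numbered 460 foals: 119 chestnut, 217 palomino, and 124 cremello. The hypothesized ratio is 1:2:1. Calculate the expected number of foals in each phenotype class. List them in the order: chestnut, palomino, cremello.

115, 230, 115

Under the 1:2:1 hypothesis (Σ ratio = 4, N = 460):
  chestnut: 460 × 1/4 = 115
  palomino: 460 × 2/4 = 230
  cremello: 460 × 1/4 = 115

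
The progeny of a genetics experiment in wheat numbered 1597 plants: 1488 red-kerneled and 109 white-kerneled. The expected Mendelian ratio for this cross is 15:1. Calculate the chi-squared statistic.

0.902

The 15:1 ratio has 16 parts, so with N = 1597 the expected counts are:
  red-kerneled: 1597 × 15/16 = 1497.1875
  white-kerneled: 1597 × 1/16 = 99.8125
χ² = Σ (O − E)² / E
  red-kerneled: (1488 − 1497.1875)² / 1497.1875 = 0.0564
  white-kerneled: (109 − 99.8125)² / 99.8125 = 0.8457
χ² = 0.0564 + 0.8457 = 0.9021 ≈ 0.902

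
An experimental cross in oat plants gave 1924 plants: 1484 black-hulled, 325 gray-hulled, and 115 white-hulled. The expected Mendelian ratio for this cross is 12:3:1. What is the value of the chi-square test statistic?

The 12:3:1 ratio has 16 parts, so with N = 1924 the expected counts are:
  black-hulled: 1924 × 12/16 = 1443
  gray-hulled: 1924 × 3/16 = 360.75
  white-hulled: 1924 × 1/16 = 120.25
χ² = Σ (O − E)² / E
  black-hulled: (1484 − 1443)² / 1443 = 1.1649
  gray-hulled: (325 − 360.75)² / 360.75 = 3.5428
  white-hulled: (115 − 120.25)² / 120.25 = 0.2292
χ² = 1.1649 + 3.5428 + 0.2292 = 4.9369 ≈ 4.937

4.937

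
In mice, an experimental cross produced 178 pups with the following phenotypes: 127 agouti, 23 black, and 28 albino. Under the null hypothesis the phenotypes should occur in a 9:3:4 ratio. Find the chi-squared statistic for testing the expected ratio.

Total ratio parts = 16. Expected numbers out of 178:
  agouti: 178 × 9/16 = 100.125
  black: 178 × 3/16 = 33.375
  albino: 178 × 4/16 = 44.5
χ² = Σ (O − E)² / E
  agouti: (127 − 100.125)² / 100.125 = 7.2136
  black: (23 − 33.375)² / 33.375 = 3.2252
  albino: (28 − 44.5)² / 44.5 = 6.1180
χ² = 7.2136 + 3.2252 + 6.1180 = 16.5568 ≈ 16.557

16.557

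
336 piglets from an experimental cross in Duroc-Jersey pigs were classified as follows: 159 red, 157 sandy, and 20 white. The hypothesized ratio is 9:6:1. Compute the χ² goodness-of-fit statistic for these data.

12.437

The 9:6:1 ratio has 16 parts, so with N = 336 the expected counts are:
  red: 336 × 9/16 = 189
  sandy: 336 × 6/16 = 126
  white: 336 × 1/16 = 21
χ² = Σ (O − E)² / E
  red: (159 − 189)² / 189 = 4.7619
  sandy: (157 − 126)² / 126 = 7.6270
  white: (20 − 21)² / 21 = 0.0476
χ² = 4.7619 + 7.6270 + 0.0476 = 12.4365 ≈ 12.437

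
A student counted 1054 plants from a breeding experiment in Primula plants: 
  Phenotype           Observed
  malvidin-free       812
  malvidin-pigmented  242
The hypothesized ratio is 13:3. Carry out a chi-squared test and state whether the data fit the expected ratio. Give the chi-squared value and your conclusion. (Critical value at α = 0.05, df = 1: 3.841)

Expected counts for N = 1054 under a 13:3 ratio (total parts = 16):
  malvidin-free: 1054 × 13/16 = 856.375
  malvidin-pigmented: 1054 × 3/16 = 197.625
χ² = Σ (O − E)² / E
  malvidin-free: (812 − 856.375)² / 856.375 = 2.2994
  malvidin-pigmented: (242 − 197.625)² / 197.625 = 9.9640
χ² = 2.2994 + 9.9640 = 12.2634 ≈ 12.263
Degrees of freedom = 2 − 1 = 1; critical value at α = 0.05 is 3.841.
Since 12.263 > 3.841, we reject the null hypothesis — the data do not fit the 13:3 ratio.

12.263; not consistent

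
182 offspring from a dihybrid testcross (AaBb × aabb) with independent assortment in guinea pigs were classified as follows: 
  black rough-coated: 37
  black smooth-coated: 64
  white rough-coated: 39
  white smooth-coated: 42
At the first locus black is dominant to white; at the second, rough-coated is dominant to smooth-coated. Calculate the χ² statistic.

A dihybrid testcross with independent assortment gives a 1:1:1:1 ratio.
Total ratio parts = 4. Expected numbers out of 182:
  black rough-coated: 182 × 1/4 = 45.5
  black smooth-coated: 182 × 1/4 = 45.5
  white rough-coated: 182 × 1/4 = 45.5
  white smooth-coated: 182 × 1/4 = 45.5
χ² = Σ (O − E)² / E
  black rough-coated: (37 − 45.5)² / 45.5 = 1.5879
  black smooth-coated: (64 − 45.5)² / 45.5 = 7.5220
  white rough-coated: (39 − 45.5)² / 45.5 = 0.9286
  white smooth-coated: (42 − 45.5)² / 45.5 = 0.2692
χ² = 1.5879 + 7.5220 + 0.9286 + 0.2692 = 10.3077 ≈ 10.308

10.308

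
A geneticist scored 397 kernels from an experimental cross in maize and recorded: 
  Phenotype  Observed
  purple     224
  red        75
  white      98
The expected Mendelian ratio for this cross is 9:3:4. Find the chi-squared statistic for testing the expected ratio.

0.022

Under the 9:3:4 hypothesis (Σ ratio = 16, N = 397):
  purple: 397 × 9/16 = 223.3125
  red: 397 × 3/16 = 74.4375
  white: 397 × 4/16 = 99.25
χ² = Σ (O − E)² / E
  purple: (224 − 223.3125)² / 223.3125 = 0.0021
  red: (75 − 74.4375)² / 74.4375 = 0.0043
  white: (98 − 99.25)² / 99.25 = 0.0157
χ² = 0.0021 + 0.0043 + 0.0157 = 0.0221 ≈ 0.022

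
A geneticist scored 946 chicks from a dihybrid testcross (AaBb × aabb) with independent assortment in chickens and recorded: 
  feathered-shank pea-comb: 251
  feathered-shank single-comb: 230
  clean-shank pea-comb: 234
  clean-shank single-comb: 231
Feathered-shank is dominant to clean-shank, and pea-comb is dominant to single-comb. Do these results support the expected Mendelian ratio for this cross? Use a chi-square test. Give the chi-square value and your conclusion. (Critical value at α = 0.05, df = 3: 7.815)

A dihybrid testcross with independent assortment gives a 1:1:1:1 ratio.
Total ratio parts = 4. Expected numbers out of 946:
  feathered-shank pea-comb: 946 × 1/4 = 236.5
  feathered-shank single-comb: 946 × 1/4 = 236.5
  clean-shank pea-comb: 946 × 1/4 = 236.5
  clean-shank single-comb: 946 × 1/4 = 236.5
χ² = Σ (O − E)² / E
  feathered-shank pea-comb: (251 − 236.5)² / 236.5 = 0.8890
  feathered-shank single-comb: (230 − 236.5)² / 236.5 = 0.1786
  clean-shank pea-comb: (234 − 236.5)² / 236.5 = 0.0264
  clean-shank single-comb: (231 − 236.5)² / 236.5 = 0.1279
χ² = 0.8890 + 0.1786 + 0.0264 + 0.1279 = 1.2219 ≈ 1.222
Degrees of freedom = 4 − 1 = 3; critical value at α = 0.05 is 7.815.
Since 1.222 < 7.815, we fail to reject the null hypothesis — the data are consistent with the 1:1:1:1 ratio.

1.222; consistent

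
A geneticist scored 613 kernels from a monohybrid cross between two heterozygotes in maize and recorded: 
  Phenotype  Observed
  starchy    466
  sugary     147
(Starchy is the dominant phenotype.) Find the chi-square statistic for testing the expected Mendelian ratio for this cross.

0.340

For a monohybrid cross between heterozygotes with complete dominance, the expected phenotypic ratio is 3:1.
Under the 3:1 hypothesis (Σ ratio = 4, N = 613):
  starchy: 613 × 3/4 = 459.75
  sugary: 613 × 1/4 = 153.25
χ² = Σ (O − E)² / E
  starchy: (466 − 459.75)² / 459.75 = 0.0850
  sugary: (147 − 153.25)² / 153.25 = 0.2549
χ² = 0.0850 + 0.2549 = 0.3399 ≈ 0.340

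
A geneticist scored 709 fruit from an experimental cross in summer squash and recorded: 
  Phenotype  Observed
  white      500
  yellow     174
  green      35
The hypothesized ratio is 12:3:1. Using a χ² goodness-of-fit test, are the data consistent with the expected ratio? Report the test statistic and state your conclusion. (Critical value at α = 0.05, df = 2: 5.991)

Total ratio parts = 16. Expected numbers out of 709:
  white: 709 × 12/16 = 531.75
  yellow: 709 × 3/16 = 132.9375
  green: 709 × 1/16 = 44.3125
χ² = Σ (O − E)² / E
  white: (500 − 531.75)² / 531.75 = 1.8957
  yellow: (174 − 132.9375)² / 132.9375 = 12.6836
  green: (35 − 44.3125)² / 44.3125 = 1.9571
χ² = 1.8957 + 12.6836 + 1.9571 = 16.5364 ≈ 16.536
Degrees of freedom = 3 − 1 = 2; critical value at α = 0.05 is 5.991.
Since 16.536 > 5.991, we reject the null hypothesis — the data do not fit the 12:3:1 ratio.

16.536; not consistent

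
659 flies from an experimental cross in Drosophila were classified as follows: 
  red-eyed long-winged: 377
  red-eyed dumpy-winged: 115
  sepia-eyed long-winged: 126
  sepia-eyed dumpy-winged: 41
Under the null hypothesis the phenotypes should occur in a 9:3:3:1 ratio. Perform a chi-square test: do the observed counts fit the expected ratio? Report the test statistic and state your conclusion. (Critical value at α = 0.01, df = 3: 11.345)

0.750; consistent

The 9:3:3:1 ratio has 16 parts, so with N = 659 the expected counts are:
  red-eyed long-winged: 659 × 9/16 = 370.6875
  red-eyed dumpy-winged: 659 × 3/16 = 123.5625
  sepia-eyed long-winged: 659 × 3/16 = 123.5625
  sepia-eyed dumpy-winged: 659 × 1/16 = 41.1875
χ² = Σ (O − E)² / E
  red-eyed long-winged: (377 − 370.6875)² / 370.6875 = 0.1075
  red-eyed dumpy-winged: (115 − 123.5625)² / 123.5625 = 0.5934
  sepia-eyed long-winged: (126 − 123.5625)² / 123.5625 = 0.0481
  sepia-eyed dumpy-winged: (41 − 41.1875)² / 41.1875 = 0.0009
χ² = 0.1075 + 0.5934 + 0.0481 + 0.0009 = 0.7499 ≈ 0.750
Degrees of freedom = 4 − 1 = 3; critical value at α = 0.01 is 11.345.
Since 0.750 < 11.345, we fail to reject the null hypothesis — the data are consistent with the 9:3:3:1 ratio.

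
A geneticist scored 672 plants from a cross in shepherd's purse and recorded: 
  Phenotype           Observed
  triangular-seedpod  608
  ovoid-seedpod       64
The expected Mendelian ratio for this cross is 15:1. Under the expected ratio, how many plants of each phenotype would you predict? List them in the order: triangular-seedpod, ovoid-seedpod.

Expected counts for N = 672 under a 15:1 ratio (total parts = 16):
  triangular-seedpod: 672 × 15/16 = 630
  ovoid-seedpod: 672 × 1/16 = 42

630, 42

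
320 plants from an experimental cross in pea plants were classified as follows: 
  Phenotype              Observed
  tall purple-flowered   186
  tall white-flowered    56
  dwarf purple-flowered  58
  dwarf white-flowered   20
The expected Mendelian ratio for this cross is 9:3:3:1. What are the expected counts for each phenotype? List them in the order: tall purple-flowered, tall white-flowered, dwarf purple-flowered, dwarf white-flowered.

180, 60, 60, 20

Expected counts for N = 320 under a 9:3:3:1 ratio (total parts = 16):
  tall purple-flowered: 320 × 9/16 = 180
  tall white-flowered: 320 × 3/16 = 60
  dwarf purple-flowered: 320 × 3/16 = 60
  dwarf white-flowered: 320 × 1/16 = 20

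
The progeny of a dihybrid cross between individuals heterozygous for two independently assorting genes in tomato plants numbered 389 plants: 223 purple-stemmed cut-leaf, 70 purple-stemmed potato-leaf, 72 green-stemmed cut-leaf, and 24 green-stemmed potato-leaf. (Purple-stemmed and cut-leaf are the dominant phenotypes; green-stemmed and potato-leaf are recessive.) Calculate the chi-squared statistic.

0.215

A dihybrid F₂ with independent assortment and complete dominance at both loci gives a 9:3:3:1 phenotypic ratio.
Total ratio parts = 16. Expected numbers out of 389:
  purple-stemmed cut-leaf: 389 × 9/16 = 218.8125
  purple-stemmed potato-leaf: 389 × 3/16 = 72.9375
  green-stemmed cut-leaf: 389 × 3/16 = 72.9375
  green-stemmed potato-leaf: 389 × 1/16 = 24.3125
χ² = Σ (O − E)² / E
  purple-stemmed cut-leaf: (223 − 218.8125)² / 218.8125 = 0.0801
  purple-stemmed potato-leaf: (70 − 72.9375)² / 72.9375 = 0.1183
  green-stemmed cut-leaf: (72 − 72.9375)² / 72.9375 = 0.0121
  green-stemmed potato-leaf: (24 − 24.3125)² / 24.3125 = 0.0040
χ² = 0.0801 + 0.1183 + 0.0121 + 0.0040 = 0.2145 ≈ 0.215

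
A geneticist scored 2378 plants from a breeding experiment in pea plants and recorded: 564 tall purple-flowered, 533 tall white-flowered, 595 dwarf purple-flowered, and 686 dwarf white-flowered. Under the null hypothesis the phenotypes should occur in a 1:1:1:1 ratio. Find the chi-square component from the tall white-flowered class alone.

6.362

Total ratio parts = 4. Expected numbers out of 2378:
  tall purple-flowered: 2378 × 1/4 = 594.5
  tall white-flowered: 2378 × 1/4 = 594.5
  dwarf purple-flowered: 2378 × 1/4 = 594.5
  dwarf white-flowered: 2378 × 1/4 = 594.5
Contribution of tall white-flowered: (533 − 594.5)² / 594.5 = 6.3621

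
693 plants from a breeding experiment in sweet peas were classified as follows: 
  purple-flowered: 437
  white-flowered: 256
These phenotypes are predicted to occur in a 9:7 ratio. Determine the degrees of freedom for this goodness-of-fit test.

1

A goodness-of-fit test with 2 phenotype classes has df = 2 − 1 = 1.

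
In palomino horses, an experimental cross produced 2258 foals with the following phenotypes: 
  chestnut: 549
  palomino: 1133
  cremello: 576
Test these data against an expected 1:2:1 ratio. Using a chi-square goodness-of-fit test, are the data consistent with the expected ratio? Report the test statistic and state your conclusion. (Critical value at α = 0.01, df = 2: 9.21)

Under the 1:2:1 hypothesis (Σ ratio = 4, N = 2258):
  chestnut: 2258 × 1/4 = 564.5
  palomino: 2258 × 2/4 = 1129
  cremello: 2258 × 1/4 = 564.5
χ² = Σ (O − E)² / E
  chestnut: (549 − 564.5)² / 564.5 = 0.4256
  palomino: (1133 − 1129)² / 1129 = 0.0142
  cremello: (576 − 564.5)² / 564.5 = 0.2343
χ² = 0.4256 + 0.0142 + 0.2343 = 0.6741 ≈ 0.674
Degrees of freedom = 3 − 1 = 2; critical value at α = 0.01 is 9.21.
Since 0.674 < 9.21, we fail to reject the null hypothesis — the data are consistent with the 1:2:1 ratio.

0.674; consistent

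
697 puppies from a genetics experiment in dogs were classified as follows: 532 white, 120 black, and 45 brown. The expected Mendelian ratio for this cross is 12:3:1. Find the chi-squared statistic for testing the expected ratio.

1.085

Under the 12:3:1 hypothesis (Σ ratio = 16, N = 697):
  white: 697 × 12/16 = 522.75
  black: 697 × 3/16 = 130.6875
  brown: 697 × 1/16 = 43.5625
χ² = Σ (O − E)² / E
  white: (532 − 522.75)² / 522.75 = 0.1637
  black: (120 − 130.6875)² / 130.6875 = 0.8740
  brown: (45 − 43.5625)² / 43.5625 = 0.0474
χ² = 0.1637 + 0.8740 + 0.0474 = 1.0851 ≈ 1.085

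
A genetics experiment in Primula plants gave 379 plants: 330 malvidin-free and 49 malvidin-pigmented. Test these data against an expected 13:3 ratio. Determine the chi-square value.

8.430

Total ratio parts = 16. Expected numbers out of 379:
  malvidin-free: 379 × 13/16 = 307.9375
  malvidin-pigmented: 379 × 3/16 = 71.0625
χ² = Σ (O − E)² / E
  malvidin-free: (330 − 307.9375)² / 307.9375 = 1.5807
  malvidin-pigmented: (49 − 71.0625)² / 71.0625 = 6.8497
χ² = 1.5807 + 6.8497 = 8.4304 ≈ 8.430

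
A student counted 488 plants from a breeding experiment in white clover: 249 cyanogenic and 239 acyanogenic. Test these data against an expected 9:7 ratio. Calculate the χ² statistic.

The 9:7 ratio has 16 parts, so with N = 488 the expected counts are:
  cyanogenic: 488 × 9/16 = 274.5
  acyanogenic: 488 × 7/16 = 213.5
χ² = Σ (O − E)² / E
  cyanogenic: (249 − 274.5)² / 274.5 = 2.3689
  acyanogenic: (239 − 213.5)² / 213.5 = 3.0457
χ² = 2.3689 + 3.0457 = 5.4146 ≈ 5.415

5.415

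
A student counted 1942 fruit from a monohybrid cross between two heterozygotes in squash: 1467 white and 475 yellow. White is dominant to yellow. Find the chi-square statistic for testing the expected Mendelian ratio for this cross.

0.303

For a monohybrid cross between heterozygotes with complete dominance, the expected phenotypic ratio is 3:1.
The 3:1 ratio has 4 parts, so with N = 1942 the expected counts are:
  white: 1942 × 3/4 = 1456.5
  yellow: 1942 × 1/4 = 485.5
χ² = Σ (O − E)² / E
  white: (1467 − 1456.5)² / 1456.5 = 0.0757
  yellow: (475 − 485.5)² / 485.5 = 0.2271
χ² = 0.0757 + 0.2271 = 0.3028 ≈ 0.303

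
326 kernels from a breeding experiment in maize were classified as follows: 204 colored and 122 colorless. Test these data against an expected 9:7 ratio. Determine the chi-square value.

Total ratio parts = 16. Expected numbers out of 326:
  colored: 326 × 9/16 = 183.375
  colorless: 326 × 7/16 = 142.625
χ² = Σ (O − E)² / E
  colored: (204 − 183.375)² / 183.375 = 2.3198
  colorless: (122 − 142.625)² / 142.625 = 2.9826
χ² = 2.3198 + 2.9826 = 5.3024 ≈ 5.302

5.302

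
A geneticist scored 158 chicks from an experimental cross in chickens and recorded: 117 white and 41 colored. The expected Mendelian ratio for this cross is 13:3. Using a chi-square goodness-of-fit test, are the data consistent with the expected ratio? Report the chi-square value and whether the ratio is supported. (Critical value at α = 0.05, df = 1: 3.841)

5.376; not consistent

Total ratio parts = 16. Expected numbers out of 158:
  white: 158 × 13/16 = 128.375
  colored: 158 × 3/16 = 29.625
χ² = Σ (O − E)² / E
  white: (117 − 128.375)² / 128.375 = 1.0079
  colored: (41 − 29.625)² / 29.625 = 4.3676
χ² = 1.0079 + 4.3676 = 5.3755 ≈ 5.376
Degrees of freedom = 2 − 1 = 1; critical value at α = 0.05 is 3.841.
Since 5.376 > 3.841, we reject the null hypothesis — the data do not fit the 13:3 ratio.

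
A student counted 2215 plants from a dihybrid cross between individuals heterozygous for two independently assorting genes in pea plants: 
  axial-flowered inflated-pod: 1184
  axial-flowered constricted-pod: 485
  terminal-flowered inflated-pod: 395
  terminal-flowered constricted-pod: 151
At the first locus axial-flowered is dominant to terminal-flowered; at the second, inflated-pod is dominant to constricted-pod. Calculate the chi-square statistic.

16.906

A dihybrid F₂ with independent assortment and complete dominance at both loci gives a 9:3:3:1 phenotypic ratio.
Total ratio parts = 16. Expected numbers out of 2215:
  axial-flowered inflated-pod: 2215 × 9/16 = 1245.9375
  axial-flowered constricted-pod: 2215 × 3/16 = 415.3125
  terminal-flowered inflated-pod: 2215 × 3/16 = 415.3125
  terminal-flowered constricted-pod: 2215 × 1/16 = 138.4375
χ² = Σ (O − E)² / E
  axial-flowered inflated-pod: (1184 − 1245.9375)² / 1245.9375 = 3.0790
  axial-flowered constricted-pod: (485 − 415.3125)² / 415.3125 = 11.6932
  terminal-flowered inflated-pod: (395 − 415.3125)² / 415.3125 = 0.9935
  terminal-flowered constricted-pod: (151 − 138.4375)² / 138.4375 = 1.1400
χ² = 3.0790 + 11.6932 + 0.9935 + 1.1400 = 16.9057 ≈ 16.906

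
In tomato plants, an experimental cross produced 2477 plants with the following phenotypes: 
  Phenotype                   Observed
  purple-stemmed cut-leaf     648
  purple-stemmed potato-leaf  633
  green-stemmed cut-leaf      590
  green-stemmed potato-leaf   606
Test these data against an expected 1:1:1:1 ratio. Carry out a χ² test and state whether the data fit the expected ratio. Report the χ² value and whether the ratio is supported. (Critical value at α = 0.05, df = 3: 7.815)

Under the 1:1:1:1 hypothesis (Σ ratio = 4, N = 2477):
  purple-stemmed cut-leaf: 2477 × 1/4 = 619.25
  purple-stemmed potato-leaf: 2477 × 1/4 = 619.25
  green-stemmed cut-leaf: 2477 × 1/4 = 619.25
  green-stemmed potato-leaf: 2477 × 1/4 = 619.25
χ² = Σ (O − E)² / E
  purple-stemmed cut-leaf: (648 − 619.25)² / 619.25 = 1.3348
  purple-stemmed potato-leaf: (633 − 619.25)² / 619.25 = 0.3053
  green-stemmed cut-leaf: (590 − 619.25)² / 619.25 = 1.3816
  green-stemmed potato-leaf: (606 − 619.25)² / 619.25 = 0.2835
χ² = 1.3348 + 0.3053 + 1.3816 + 0.2835 = 3.3052 ≈ 3.305
Degrees of freedom = 4 − 1 = 3; critical value at α = 0.05 is 7.815.
Since 3.305 < 7.815, we fail to reject the null hypothesis — the data are consistent with the 1:1:1:1 ratio.

3.305; consistent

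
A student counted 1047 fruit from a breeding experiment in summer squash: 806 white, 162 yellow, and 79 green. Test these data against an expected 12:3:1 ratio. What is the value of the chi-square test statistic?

9.357

Expected counts for N = 1047 under a 12:3:1 ratio (total parts = 16):
  white: 1047 × 12/16 = 785.25
  yellow: 1047 × 3/16 = 196.3125
  green: 1047 × 1/16 = 65.4375
χ² = Σ (O − E)² / E
  white: (806 − 785.25)² / 785.25 = 0.5483
  yellow: (162 − 196.3125)² / 196.3125 = 5.9973
  green: (79 − 65.4375)² / 65.4375 = 2.8109
χ² = 0.5483 + 5.9973 + 2.8109 = 9.3565 ≈ 9.357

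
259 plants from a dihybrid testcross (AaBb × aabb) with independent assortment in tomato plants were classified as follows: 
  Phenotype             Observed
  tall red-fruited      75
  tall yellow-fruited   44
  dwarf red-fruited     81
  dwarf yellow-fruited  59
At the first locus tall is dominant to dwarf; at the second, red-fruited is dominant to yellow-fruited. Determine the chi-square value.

12.861

A dihybrid testcross with independent assortment gives a 1:1:1:1 ratio.
Under the 1:1:1:1 hypothesis (Σ ratio = 4, N = 259):
  tall red-fruited: 259 × 1/4 = 64.75
  tall yellow-fruited: 259 × 1/4 = 64.75
  dwarf red-fruited: 259 × 1/4 = 64.75
  dwarf yellow-fruited: 259 × 1/4 = 64.75
χ² = Σ (O − E)² / E
  tall red-fruited: (75 − 64.75)² / 64.75 = 1.6226
  tall yellow-fruited: (44 − 64.75)² / 64.75 = 6.6496
  dwarf red-fruited: (81 − 64.75)² / 64.75 = 4.0782
  dwarf yellow-fruited: (59 − 64.75)² / 64.75 = 0.5106
χ² = 1.6226 + 6.6496 + 4.0782 + 0.5106 = 12.861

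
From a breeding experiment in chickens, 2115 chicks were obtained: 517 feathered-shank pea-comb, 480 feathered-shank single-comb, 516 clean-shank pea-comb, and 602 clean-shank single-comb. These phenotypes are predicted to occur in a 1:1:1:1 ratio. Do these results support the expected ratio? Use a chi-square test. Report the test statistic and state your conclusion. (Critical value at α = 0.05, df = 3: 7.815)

Total ratio parts = 4. Expected numbers out of 2115:
  feathered-shank pea-comb: 2115 × 1/4 = 528.75
  feathered-shank single-comb: 2115 × 1/4 = 528.75
  clean-shank pea-comb: 2115 × 1/4 = 528.75
  clean-shank single-comb: 2115 × 1/4 = 528.75
χ² = Σ (O − E)² / E
  feathered-shank pea-comb: (517 − 528.75)² / 528.75 = 0.2611
  feathered-shank single-comb: (480 − 528.75)² / 528.75 = 4.4947
  clean-shank pea-comb: (516 − 528.75)² / 528.75 = 0.3074
  clean-shank single-comb: (602 − 528.75)² / 528.75 = 10.1476
χ² = 0.2611 + 4.4947 + 0.3074 + 10.1476 = 15.2108 ≈ 15.211
Degrees of freedom = 4 − 1 = 3; critical value at α = 0.05 is 7.815.
Since 15.211 > 7.815, we reject the null hypothesis — the data do not fit the 1:1:1:1 ratio.

15.211; not consistent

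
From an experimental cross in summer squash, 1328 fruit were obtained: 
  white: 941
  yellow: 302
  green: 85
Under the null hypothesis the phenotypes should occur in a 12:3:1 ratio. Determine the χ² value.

Expected counts for N = 1328 under a 12:3:1 ratio (total parts = 16):
  white: 1328 × 12/16 = 996
  yellow: 1328 × 3/16 = 249
  green: 1328 × 1/16 = 83
χ² = Σ (O − E)² / E
  white: (941 − 996)² / 996 = 3.0371
  yellow: (302 − 249)² / 249 = 11.2811
  green: (85 − 83)² / 83 = 0.0482
χ² = 3.0371 + 11.2811 + 0.0482 = 14.3664 ≈ 14.366

14.366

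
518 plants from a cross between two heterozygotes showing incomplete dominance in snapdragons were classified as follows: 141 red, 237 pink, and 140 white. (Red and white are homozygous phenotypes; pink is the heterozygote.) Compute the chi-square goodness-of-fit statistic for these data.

3.741

With incomplete dominance, a heterozygote × heterozygote cross gives a 1:2:1 phenotypic ratio.
Total ratio parts = 4. Expected numbers out of 518:
  red: 518 × 1/4 = 129.5
  pink: 518 × 2/4 = 259
  white: 518 × 1/4 = 129.5
χ² = Σ (O − E)² / E
  red: (141 − 129.5)² / 129.5 = 1.0212
  pink: (237 − 259)² / 259 = 1.8687
  white: (140 − 129.5)² / 129.5 = 0.8514
χ² = 1.0212 + 1.8687 + 0.8514 = 3.7413 ≈ 3.741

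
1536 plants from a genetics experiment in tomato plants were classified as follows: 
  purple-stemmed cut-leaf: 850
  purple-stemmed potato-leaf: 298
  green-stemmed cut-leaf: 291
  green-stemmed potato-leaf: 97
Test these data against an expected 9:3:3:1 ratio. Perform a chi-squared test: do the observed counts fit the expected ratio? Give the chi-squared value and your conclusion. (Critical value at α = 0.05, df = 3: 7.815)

0.616; consistent

The 9:3:3:1 ratio has 16 parts, so with N = 1536 the expected counts are:
  purple-stemmed cut-leaf: 1536 × 9/16 = 864
  purple-stemmed potato-leaf: 1536 × 3/16 = 288
  green-stemmed cut-leaf: 1536 × 3/16 = 288
  green-stemmed potato-leaf: 1536 × 1/16 = 96
χ² = Σ (O − E)² / E
  purple-stemmed cut-leaf: (850 − 864)² / 864 = 0.2269
  purple-stemmed potato-leaf: (298 − 288)² / 288 = 0.3472
  green-stemmed cut-leaf: (291 − 288)² / 288 = 0.0312
  green-stemmed potato-leaf: (97 − 96)² / 96 = 0.0104
χ² = 0.2269 + 0.3472 + 0.0312 + 0.0104 = 0.6157 ≈ 0.616
Degrees of freedom = 4 − 1 = 3; critical value at α = 0.05 is 7.815.
Since 0.616 < 7.815, we fail to reject the null hypothesis — the data are consistent with the 9:3:3:1 ratio.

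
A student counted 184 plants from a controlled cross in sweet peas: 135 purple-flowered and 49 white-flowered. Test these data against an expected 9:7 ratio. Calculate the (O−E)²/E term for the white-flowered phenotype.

12.326

Expected counts for N = 184 under a 9:7 ratio (total parts = 16):
  purple-flowered: 184 × 9/16 = 103.5
  white-flowered: 184 × 7/16 = 80.5
Contribution of white-flowered: (49 − 80.5)² / 80.5 = 12.3261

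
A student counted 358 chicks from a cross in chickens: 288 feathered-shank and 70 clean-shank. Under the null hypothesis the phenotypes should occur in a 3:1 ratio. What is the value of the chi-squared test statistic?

5.665

The 3:1 ratio has 4 parts, so with N = 358 the expected counts are:
  feathered-shank: 358 × 3/4 = 268.5
  clean-shank: 358 × 1/4 = 89.5
χ² = Σ (O − E)² / E
  feathered-shank: (288 − 268.5)² / 268.5 = 1.4162
  clean-shank: (70 − 89.5)² / 89.5 = 4.2486
χ² = 1.4162 + 4.2486 = 5.6648 ≈ 5.665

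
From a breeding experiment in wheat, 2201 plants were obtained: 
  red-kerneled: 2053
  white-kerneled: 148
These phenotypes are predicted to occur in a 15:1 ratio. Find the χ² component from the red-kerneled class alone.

0.053

Total ratio parts = 16. Expected numbers out of 2201:
  red-kerneled: 2201 × 15/16 = 2063.4375
  white-kerneled: 2201 × 1/16 = 137.5625
Contribution of red-kerneled: (2053 − 2063.4375)² / 2063.4375 = 0.0528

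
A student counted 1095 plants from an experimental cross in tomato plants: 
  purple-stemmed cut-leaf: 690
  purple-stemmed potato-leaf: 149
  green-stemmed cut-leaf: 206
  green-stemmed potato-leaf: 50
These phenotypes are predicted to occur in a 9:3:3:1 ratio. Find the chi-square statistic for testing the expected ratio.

29.320

Under the 9:3:3:1 hypothesis (Σ ratio = 16, N = 1095):
  purple-stemmed cut-leaf: 1095 × 9/16 = 615.9375
  purple-stemmed potato-leaf: 1095 × 3/16 = 205.3125
  green-stemmed cut-leaf: 1095 × 3/16 = 205.3125
  green-stemmed potato-leaf: 1095 × 1/16 = 68.4375
χ² = Σ (O − E)² / E
  purple-stemmed cut-leaf: (690 − 615.9375)² / 615.9375 = 8.9055
  purple-stemmed potato-leaf: (149 − 205.3125)² / 205.3125 = 15.4452
  green-stemmed cut-leaf: (206 − 205.3125)² / 205.3125 = 0.0023
  green-stemmed potato-leaf: (50 − 68.4375)² / 68.4375 = 4.9672
χ² = 8.9055 + 15.4452 + 0.0023 + 4.9672 = 29.3202 ≈ 29.320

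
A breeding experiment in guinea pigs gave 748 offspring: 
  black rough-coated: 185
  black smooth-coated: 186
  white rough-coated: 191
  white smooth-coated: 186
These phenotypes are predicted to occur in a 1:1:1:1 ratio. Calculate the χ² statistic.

Total ratio parts = 4. Expected numbers out of 748:
  black rough-coated: 748 × 1/4 = 187
  black smooth-coated: 748 × 1/4 = 187
  white rough-coated: 748 × 1/4 = 187
  white smooth-coated: 748 × 1/4 = 187
χ² = Σ (O − E)² / E
  black rough-coated: (185 − 187)² / 187 = 0.0214
  black smooth-coated: (186 − 187)² / 187 = 0.0053
  white rough-coated: (191 − 187)² / 187 = 0.0856
  white smooth-coated: (186 − 187)² / 187 = 0.0053
χ² = 0.0214 + 0.0053 + 0.0856 + 0.0053 = 0.1176 ≈ 0.118

0.118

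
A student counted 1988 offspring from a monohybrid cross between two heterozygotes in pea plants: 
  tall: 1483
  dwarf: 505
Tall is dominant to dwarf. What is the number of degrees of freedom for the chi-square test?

1

For a monohybrid cross between heterozygotes with complete dominance, the expected phenotypic ratio is 3:1.
A goodness-of-fit test with 2 phenotype classes has df = 2 − 1 = 1.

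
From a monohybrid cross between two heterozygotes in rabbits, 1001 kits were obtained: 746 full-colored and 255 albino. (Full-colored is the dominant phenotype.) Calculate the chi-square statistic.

For a monohybrid cross between heterozygotes with complete dominance, the expected phenotypic ratio is 3:1.
Expected counts for N = 1001 under a 3:1 ratio (total parts = 4):
  full-colored: 1001 × 3/4 = 750.75
  albino: 1001 × 1/4 = 250.25
χ² = Σ (O − E)² / E
  full-colored: (746 − 750.75)² / 750.75 = 0.0301
  albino: (255 − 250.25)² / 250.25 = 0.0902
χ² = 0.0301 + 0.0902 = 0.1203 ≈ 0.120

0.120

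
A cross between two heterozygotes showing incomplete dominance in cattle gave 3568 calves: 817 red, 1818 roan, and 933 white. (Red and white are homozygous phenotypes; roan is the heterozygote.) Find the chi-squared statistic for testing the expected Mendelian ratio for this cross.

With incomplete dominance, a heterozygote × heterozygote cross gives a 1:2:1 phenotypic ratio.
The 1:2:1 ratio has 4 parts, so with N = 3568 the expected counts are:
  red: 3568 × 1/4 = 892
  roan: 3568 × 2/4 = 1784
  white: 3568 × 1/4 = 892
χ² = Σ (O − E)² / E
  red: (817 − 892)² / 892 = 6.3061
  roan: (1818 − 1784)² / 1784 = 0.6480
  white: (933 − 892)² / 892 = 1.8845
χ² = 6.3061 + 0.6480 + 1.8845 = 8.8386 ≈ 8.839

8.839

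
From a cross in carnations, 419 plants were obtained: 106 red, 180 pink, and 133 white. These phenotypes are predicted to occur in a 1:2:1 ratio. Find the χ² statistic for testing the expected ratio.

Total ratio parts = 4. Expected numbers out of 419:
  red: 419 × 1/4 = 104.75
  pink: 419 × 2/4 = 209.5
  white: 419 × 1/4 = 104.75
χ² = Σ (O − E)² / E
  red: (106 − 104.75)² / 104.75 = 0.0149
  pink: (180 − 209.5)² / 209.5 = 4.1539
  white: (133 − 104.75)² / 104.75 = 7.6187
χ² = 0.0149 + 4.1539 + 7.6187 = 11.7875 ≈ 11.788

11.788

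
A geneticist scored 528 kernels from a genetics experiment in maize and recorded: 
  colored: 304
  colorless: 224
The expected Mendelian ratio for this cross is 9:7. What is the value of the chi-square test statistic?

0.377

Total ratio parts = 16. Expected numbers out of 528:
  colored: 528 × 9/16 = 297
  colorless: 528 × 7/16 = 231
χ² = Σ (O − E)² / E
  colored: (304 − 297)² / 297 = 0.1650
  colorless: (224 − 231)² / 231 = 0.2121
χ² = 0.1650 + 0.2121 = 0.3771 ≈ 0.377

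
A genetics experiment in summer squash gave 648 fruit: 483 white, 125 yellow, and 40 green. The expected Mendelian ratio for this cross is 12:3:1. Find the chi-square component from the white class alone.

0.019

Expected counts for N = 648 under a 12:3:1 ratio (total parts = 16):
  white: 648 × 12/16 = 486
  yellow: 648 × 3/16 = 121.5
  green: 648 × 1/16 = 40.5
Contribution of white: (483 − 486)² / 486 = 0.0185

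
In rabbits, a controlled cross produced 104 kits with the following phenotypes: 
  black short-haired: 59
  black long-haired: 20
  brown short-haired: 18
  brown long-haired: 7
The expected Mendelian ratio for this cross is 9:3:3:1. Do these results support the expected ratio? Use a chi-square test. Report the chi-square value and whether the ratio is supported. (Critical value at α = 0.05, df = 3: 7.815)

The 9:3:3:1 ratio has 16 parts, so with N = 104 the expected counts are:
  black short-haired: 104 × 9/16 = 58.5
  black long-haired: 104 × 3/16 = 19.5
  brown short-haired: 104 × 3/16 = 19.5
  brown long-haired: 104 × 1/16 = 6.5
χ² = Σ (O − E)² / E
  black short-haired: (59 − 58.5)² / 58.5 = 0.0043
  black long-haired: (20 − 19.5)² / 19.5 = 0.0128
  brown short-haired: (18 − 19.5)² / 19.5 = 0.1154
  brown long-haired: (7 − 6.5)² / 6.5 = 0.0385
χ² = 0.0043 + 0.0128 + 0.1154 + 0.0385 = 0.171
Degrees of freedom = 4 − 1 = 3; critical value at α = 0.05 is 7.815.
Since 0.171 < 7.815, we fail to reject the null hypothesis — the data are consistent with the 9:3:3:1 ratio.

0.171; consistent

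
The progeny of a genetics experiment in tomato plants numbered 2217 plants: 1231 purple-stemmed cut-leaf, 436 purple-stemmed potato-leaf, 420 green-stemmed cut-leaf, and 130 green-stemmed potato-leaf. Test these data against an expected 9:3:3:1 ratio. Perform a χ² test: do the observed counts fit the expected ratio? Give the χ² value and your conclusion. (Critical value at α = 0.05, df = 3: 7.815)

Expected counts for N = 2217 under a 9:3:3:1 ratio (total parts = 16):
  purple-stemmed cut-leaf: 2217 × 9/16 = 1247.0625
  purple-stemmed potato-leaf: 2217 × 3/16 = 415.6875
  green-stemmed cut-leaf: 2217 × 3/16 = 415.6875
  green-stemmed potato-leaf: 2217 × 1/16 = 138.5625
χ² = Σ (O − E)² / E
  purple-stemmed cut-leaf: (1231 − 1247.0625)² / 1247.0625 = 0.2069
  purple-stemmed potato-leaf: (436 − 415.6875)² / 415.6875 = 0.9926
  green-stemmed cut-leaf: (420 − 415.6875)² / 415.6875 = 0.0447
  green-stemmed potato-leaf: (130 − 138.5625)² / 138.5625 = 0.5291
χ² = 0.2069 + 0.9926 + 0.0447 + 0.5291 = 1.7733 ≈ 1.773
Degrees of freedom = 4 − 1 = 3; critical value at α = 0.05 is 7.815.
Since 1.773 < 7.815, we fail to reject the null hypothesis — the data are consistent with the 9:3:3:1 ratio.

1.773; consistent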